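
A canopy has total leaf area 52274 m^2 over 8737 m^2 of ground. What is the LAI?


LAI = 52274 / 8737 = 5.9831 ≈ 5.98

5.98


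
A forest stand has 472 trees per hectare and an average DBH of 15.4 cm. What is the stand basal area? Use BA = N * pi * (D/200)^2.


(D/200)^2 = (15.4/200)^2 = 0.077^2 = 0.005929
Individual BA = 3.141593 * 0.005929 = 0.0186265 m^2
Stand BA = 472 * 0.0186265 = 8.79171 ≈ 8.79 m^2/ha

8.79 m^2/ha


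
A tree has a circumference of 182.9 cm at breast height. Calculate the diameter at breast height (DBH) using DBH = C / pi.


DBH = C / pi = 182.9 / 3.141593 = 58.2189 ≈ 58.22 cm

58.22 cm


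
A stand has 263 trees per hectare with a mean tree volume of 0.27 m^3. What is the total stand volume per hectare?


V_stand = 263 * 0.27 = 71.01 ≈ 71.0 m^3/ha

71.0 m^3/ha


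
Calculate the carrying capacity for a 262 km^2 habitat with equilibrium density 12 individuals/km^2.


K = 12 * 262 = 3144 individuals

3144 individuals


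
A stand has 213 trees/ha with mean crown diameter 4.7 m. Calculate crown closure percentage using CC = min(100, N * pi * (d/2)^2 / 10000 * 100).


(d/2)^2 = (4.7/2)^2 = 2.35^2 = 5.5225
Crown area = 3.141593 * 5.5225 = 17.3494 m^2
N * area / 10000 * 100 = 213 * 17.3494 / 10000 * 100 = 36.9542
CC = min(100, 36.9542) = 36.9542 ≈ 37.0%

37.0%


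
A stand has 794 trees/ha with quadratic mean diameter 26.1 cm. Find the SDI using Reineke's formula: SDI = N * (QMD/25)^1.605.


QMD/25 = 26.1/25 = 1.044
(1.044)^1.605 = exp(1.605 * ln(1.044)) = exp(1.605 * 0.0430595) = exp(0.0691105) = 1.07155
SDI = 794 * 1.07155 = 850.811 ≈ 851

851


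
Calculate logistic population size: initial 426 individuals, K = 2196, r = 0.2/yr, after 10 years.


(K - N0)/N0 = (2196 - 426)/426 = 1770/426 = 4.15493
r*t = 0.2 * 10 = 2; exp(-2) = 0.135335
4.15493 * 0.135335 = 0.562307
1 + 0.562307 = 1.56231
N = 2196 / 1.56231 = 1405.61 ≈ 1406

1406


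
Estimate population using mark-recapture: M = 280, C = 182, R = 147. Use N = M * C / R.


N = M * C / R = 280 * 182 / 147 = 50960 / 147 = 346.67 ≈ 347

347 individuals


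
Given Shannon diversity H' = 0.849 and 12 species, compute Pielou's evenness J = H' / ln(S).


ln(12) = 2.48491
J = H' / ln(S) = 0.849 / 2.48491 = 0.341662 ≈ 0.3417

0.3417


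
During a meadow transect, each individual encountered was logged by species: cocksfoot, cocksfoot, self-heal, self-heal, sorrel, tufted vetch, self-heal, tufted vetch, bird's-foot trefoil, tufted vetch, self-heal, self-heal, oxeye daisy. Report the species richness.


Total individuals logged = 13
Distinct species (count of individuals): cocksfoot (2), self-heal (5), sorrel (1), tufted vetch (3), bird's-foot trefoil (1), oxeye daisy (1)
Species richness = number of distinct species = 6

6


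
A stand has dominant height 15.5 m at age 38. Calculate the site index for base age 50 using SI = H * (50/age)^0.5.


50/38 = 1.31579
(1.31579)^0.5 = 1.14708
SI = 15.5 * 1.14708 = 17.7797 ≈ 17.8 m

17.8 m


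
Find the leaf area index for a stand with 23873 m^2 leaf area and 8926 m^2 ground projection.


LAI = 23873 / 8926 = 2.6745 ≈ 2.67

2.67


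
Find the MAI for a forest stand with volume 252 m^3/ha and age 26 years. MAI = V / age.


MAI = 252 / 26 = 9.6923 ≈ 9.69 m^3/ha/yr

9.69 m^3/ha/yr


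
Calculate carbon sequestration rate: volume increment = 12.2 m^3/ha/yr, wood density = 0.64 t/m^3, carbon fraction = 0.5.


C = 12.2 * 0.64 * 0.5 = 3.904 ≈ 3.90 t C/ha/yr

3.90 t C/ha/yr


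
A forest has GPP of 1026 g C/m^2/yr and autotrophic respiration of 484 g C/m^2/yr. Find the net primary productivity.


NPP = GPP - Ra = 1026 - 484 = 542 g C/m^2/yr

542 g C/m^2/yr


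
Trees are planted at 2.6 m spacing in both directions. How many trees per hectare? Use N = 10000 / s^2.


N = 10000 / 2.6^2 = 10000 / 6.76 = 1479.29 ≈ 1479 trees/ha

1479 trees/ha


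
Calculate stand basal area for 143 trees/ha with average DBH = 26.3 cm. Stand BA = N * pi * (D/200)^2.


(D/200)^2 = (26.3/200)^2 = 0.1315^2 = 0.01729225
Individual BA = 3.141593 * 0.01729225 = 0.0543252 m^2
Stand BA = 143 * 0.0543252 = 7.76850 ≈ 7.77 m^2/ha

7.77 m^2/ha


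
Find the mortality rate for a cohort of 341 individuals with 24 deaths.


Mortality rate = 24 / 341 = 0.070381 ≈ 0.0704

0.0704


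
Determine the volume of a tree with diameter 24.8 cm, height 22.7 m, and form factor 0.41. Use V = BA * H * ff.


(D/200)^2 = (24.8/200)^2 = 0.124^2 = 0.015376
BA = 3.141593 * 0.015376 = 0.0483051 m^2
V = 0.0483051 * 22.7 * 0.41 = 0.449576 ≈ 0.450 m^3

0.450 m^3


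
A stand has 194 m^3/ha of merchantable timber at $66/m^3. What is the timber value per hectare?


Value = 194 * 66 = $12804/ha

$12804/ha


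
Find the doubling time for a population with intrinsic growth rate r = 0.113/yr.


td = ln(2) / 0.113 = 0.693147 / 0.113 = 6.13404 ≈ 6.1 years

6.1 years


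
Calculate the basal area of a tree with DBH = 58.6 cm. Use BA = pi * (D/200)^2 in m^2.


D/200 = 58.6/200 = 0.293 m
(D/200)^2 = 0.293^2 = 0.085849
BA = 3.141593 * 0.085849 = 0.269703 ≈ 0.2697 m^2

0.2697 m^2


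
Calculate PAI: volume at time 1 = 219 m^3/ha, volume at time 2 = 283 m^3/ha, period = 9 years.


PAI = (V2 - V1) / period = (283 - 219) / 9 = 64 / 9 = 7.1111 ≈ 7.11 m^3/ha/yr

7.11 m^3/ha/yr


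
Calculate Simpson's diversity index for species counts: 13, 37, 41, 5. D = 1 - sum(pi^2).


Total N = 13 + 37 + 41 + 5 = 96
Per-species terms:
  p = 13/96 = 0.135417; p^2 = 0.135417^2 = 0.018338
  p = 37/96 = 0.385417; p^2 = 0.385417^2 = 0.148546
  p = 41/96 = 0.427083; p^2 = 0.427083^2 = 0.182400
  p = 5/96 = 0.052083; p^2 = 0.052083^2 = 0.002713
sum(p^2) = 0.018338 + 0.148546 + 0.182400 + 0.002713 = 0.351997
D = 1 - 0.351997 = 0.648003 ≈ 0.6480

0.6480


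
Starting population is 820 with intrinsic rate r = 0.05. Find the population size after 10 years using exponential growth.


r*t = 0.05 * 10 = 0.5
exp(0.5) = 1.64872
N = 820 * 1.64872 = 1351.95 ≈ 1352

1352


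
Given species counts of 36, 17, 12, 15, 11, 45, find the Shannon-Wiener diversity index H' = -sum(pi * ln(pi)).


Total N = 36 + 17 + 12 + 15 + 11 + 45 = 136
Per-species terms:
  p = 36/136 = 0.264706; ln(p) = -1.329136; p*ln(p) = 0.264706 * (-1.329136) = -0.351830
  p = 17/136 = 0.125000; ln(p) = -2.079442; p*ln(p) = 0.125000 * (-2.079442) = -0.259930
  p = 12/136 = 0.088235; ln(p) = -2.427752; p*ln(p) = 0.088235 * (-2.427752) = -0.214213
  p = 15/136 = 0.110294; ln(p) = -2.204606; p*ln(p) = 0.110294 * (-2.204606) = -0.243155
  p = 11/136 = 0.080882; ln(p) = -2.514764; p*ln(p) = 0.080882 * (-2.514764) = -0.203399
  p = 45/136 = 0.330882; ln(p) = -1.105993; p*ln(p) = 0.330882 * (-1.105993) = -0.365953
sum(p*ln(p)) = (-0.351830) + (-0.259930) + (-0.214213) + (-0.243155) + (-0.203399) + (-0.365953) = -1.638480
H' = -(-1.638480) = 1.638480 ≈ 1.6385

1.6385


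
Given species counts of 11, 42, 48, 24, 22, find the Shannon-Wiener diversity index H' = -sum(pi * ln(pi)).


Total N = 11 + 42 + 48 + 24 + 22 = 147
Per-species terms:
  p = 11/147 = 0.074830; ln(p) = -2.592536; p*ln(p) = 0.074830 * (-2.592536) = -0.193999
  p = 42/147 = 0.285714; ln(p) = -1.252764; p*ln(p) = 0.285714 * (-1.252764) = -0.357932
  p = 48/147 = 0.326531; ln(p) = -1.119230; p*ln(p) = 0.326531 * (-1.119230) = -0.365463
  p = 24/147 = 0.163265; ln(p) = -1.812381; p*ln(p) = 0.163265 * (-1.812381) = -0.295898
  p = 22/147 = 0.149660; ln(p) = -1.899389; p*ln(p) = 0.149660 * (-1.899389) = -0.284263
sum(p*ln(p)) = (-0.193999) + (-0.357932) + (-0.365463) + (-0.295898) + (-0.284263) = -1.497555
H' = -(-1.497555) = 1.497555 ≈ 1.4976

1.4976


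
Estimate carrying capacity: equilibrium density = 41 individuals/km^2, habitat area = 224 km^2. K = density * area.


K = 41 * 224 = 9184 individuals

9184 individuals


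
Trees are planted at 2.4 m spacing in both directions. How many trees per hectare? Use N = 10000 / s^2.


N = 10000 / 2.4^2 = 10000 / 5.76 = 1736.11 ≈ 1736 trees/ha

1736 trees/ha


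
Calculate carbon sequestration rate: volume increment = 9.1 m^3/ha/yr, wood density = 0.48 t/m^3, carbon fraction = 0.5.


C = 9.1 * 0.48 * 0.5 = 2.184 ≈ 2.18 t C/ha/yr

2.18 t C/ha/yr


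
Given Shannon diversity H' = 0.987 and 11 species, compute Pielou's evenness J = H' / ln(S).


ln(11) = 2.39790
J = H' / ln(S) = 0.987 / 2.39790 = 0.411610 ≈ 0.4116

0.4116


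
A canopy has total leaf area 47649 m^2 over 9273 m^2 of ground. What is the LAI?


LAI = 47649 / 9273 = 5.1385 ≈ 5.14

5.14


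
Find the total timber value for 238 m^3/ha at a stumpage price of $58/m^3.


Value = 238 * 58 = $13804/ha

$13804/ha


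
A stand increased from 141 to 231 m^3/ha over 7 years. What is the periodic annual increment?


PAI = (V2 - V1) / period = (231 - 141) / 7 = 90 / 7 = 12.8571 ≈ 12.86 m^3/ha/yr

12.86 m^3/ha/yr


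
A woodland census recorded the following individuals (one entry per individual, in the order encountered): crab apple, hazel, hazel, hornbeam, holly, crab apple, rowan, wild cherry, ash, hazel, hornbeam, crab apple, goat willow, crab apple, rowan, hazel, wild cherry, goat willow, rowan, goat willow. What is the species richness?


Total individuals logged = 20
Distinct species (count of individuals): crab apple (4), hazel (4), hornbeam (2), holly (1), rowan (3), wild cherry (2), ash (1), goat willow (3)
Species richness = number of distinct species = 8

8


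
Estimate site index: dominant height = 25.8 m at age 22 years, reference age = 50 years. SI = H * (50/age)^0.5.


50/22 = 2.27273
(2.27273)^0.5 = 1.50756
SI = 25.8 * 1.50756 = 38.8950 ≈ 38.9 m

38.9 m


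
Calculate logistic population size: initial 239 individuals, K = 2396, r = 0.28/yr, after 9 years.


(K - N0)/N0 = (2396 - 239)/239 = 2157/239 = 9.02510
r*t = 0.28 * 9 = 2.52; exp(-2.52) = 0.0804596
9.02510 * 0.0804596 = 0.726156
1 + 0.726156 = 1.72616
N = 2396 / 1.72616 = 1388.05 ≈ 1388

1388


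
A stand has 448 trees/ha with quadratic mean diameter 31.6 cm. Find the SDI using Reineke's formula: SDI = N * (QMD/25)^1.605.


QMD/25 = 31.6/25 = 1.264
(1.264)^1.605 = exp(1.605 * ln(1.264)) = exp(1.605 * 0.234281) = exp(0.376021) = 1.45648
SDI = 448 * 1.45648 = 652.503 ≈ 653

653


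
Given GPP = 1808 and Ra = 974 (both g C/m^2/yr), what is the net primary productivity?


NPP = GPP - Ra = 1808 - 974 = 834 g C/m^2/yr

834 g C/m^2/yr


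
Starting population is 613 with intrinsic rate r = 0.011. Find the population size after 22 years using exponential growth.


r*t = 0.011 * 22 = 0.242
exp(0.242) = 1.27379
N = 613 * 1.27379 = 780.833 ≈ 781

781


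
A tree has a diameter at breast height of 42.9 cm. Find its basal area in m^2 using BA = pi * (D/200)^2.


D/200 = 42.9/200 = 0.2145 m
(D/200)^2 = 0.2145^2 = 0.04601025
BA = 3.141593 * 0.04601025 = 0.144545 ≈ 0.1445 m^2

0.1445 m^2


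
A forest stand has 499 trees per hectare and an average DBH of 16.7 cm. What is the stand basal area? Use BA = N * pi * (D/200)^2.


(D/200)^2 = (16.7/200)^2 = 0.0835^2 = 0.00697225
Individual BA = 3.141593 * 0.00697225 = 0.0219040 m^2
Stand BA = 499 * 0.0219040 = 10.9301 ≈ 10.93 m^2/ha

10.93 m^2/ha


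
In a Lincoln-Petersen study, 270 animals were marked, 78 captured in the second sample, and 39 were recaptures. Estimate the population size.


N = M * C / R = 270 * 78 / 39 = 21060 / 39 = 540

540 individuals


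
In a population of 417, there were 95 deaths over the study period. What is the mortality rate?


Mortality rate = 95 / 417 = 0.227818 ≈ 0.2278

0.2278


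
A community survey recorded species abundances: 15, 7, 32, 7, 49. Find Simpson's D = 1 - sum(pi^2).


Total N = 15 + 7 + 32 + 7 + 49 = 110
Per-species terms:
  p = 15/110 = 0.136364; p^2 = 0.136364^2 = 0.018595
  p = 7/110 = 0.063636; p^2 = 0.063636^2 = 0.004050
  p = 32/110 = 0.290909; p^2 = 0.290909^2 = 0.084628
  p = 7/110 = 0.063636; p^2 = 0.063636^2 = 0.004050
  p = 49/110 = 0.445455; p^2 = 0.445455^2 = 0.198430
sum(p^2) = 0.018595 + 0.004050 + 0.084628 + 0.004050 + 0.198430 = 0.309753
D = 1 - 0.309753 = 0.690247 ≈ 0.6902

0.6902


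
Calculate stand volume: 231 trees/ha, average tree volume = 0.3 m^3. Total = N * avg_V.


V_stand = 231 * 0.3 = 69.3 m^3/ha

69.3 m^3/ha


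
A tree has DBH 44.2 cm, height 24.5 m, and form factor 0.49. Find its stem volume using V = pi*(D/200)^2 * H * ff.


(D/200)^2 = (44.2/200)^2 = 0.221^2 = 0.048841
BA = 3.141593 * 0.048841 = 0.153439 m^2
V = 0.153439 * 24.5 * 0.49 = 1.84204 ≈ 1.842 m^3

1.842 m^3


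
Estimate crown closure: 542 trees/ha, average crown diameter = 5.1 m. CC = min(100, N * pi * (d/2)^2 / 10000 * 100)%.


(d/2)^2 = (5.1/2)^2 = 2.55^2 = 6.5025
Crown area = 3.141593 * 6.5025 = 20.4282 m^2
N * area / 10000 * 100 = 542 * 20.4282 / 10000 * 100 = 110.721
CC = min(100, 110.721) = 100%

100%


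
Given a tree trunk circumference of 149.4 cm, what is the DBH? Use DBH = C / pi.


DBH = C / pi = 149.4 / 3.141593 = 47.5555 ≈ 47.56 cm

47.56 cm


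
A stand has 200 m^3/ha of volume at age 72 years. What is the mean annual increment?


MAI = 200 / 72 = 2.7778 ≈ 2.78 m^3/ha/yr

2.78 m^3/ha/yr


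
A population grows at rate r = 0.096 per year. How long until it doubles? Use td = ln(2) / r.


td = ln(2) / 0.096 = 0.693147 / 0.096 = 7.22028 ≈ 7.2 years

7.2 years


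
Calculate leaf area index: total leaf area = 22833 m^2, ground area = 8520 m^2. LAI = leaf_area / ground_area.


LAI = 22833 / 8520 = 2.6799 ≈ 2.68

2.68


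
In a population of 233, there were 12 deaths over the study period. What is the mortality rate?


Mortality rate = 12 / 233 = 0.051502 ≈ 0.0515

0.0515


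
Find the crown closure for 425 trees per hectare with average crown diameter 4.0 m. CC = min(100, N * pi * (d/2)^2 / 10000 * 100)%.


(d/2)^2 = (4.0/2)^2 = 2^2 = 4
Crown area = 3.141593 * 4 = 12.5664 m^2
N * area / 10000 * 100 = 425 * 12.5664 / 10000 * 100 = 53.4072
CC = min(100, 53.4072) = 53.4072 ≈ 53.4%

53.4%


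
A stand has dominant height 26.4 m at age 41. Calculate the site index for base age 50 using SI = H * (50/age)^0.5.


50/41 = 1.21951
(1.21951)^0.5 = 1.10431
SI = 26.4 * 1.10431 = 29.1538 ≈ 29.2 m

29.2 m


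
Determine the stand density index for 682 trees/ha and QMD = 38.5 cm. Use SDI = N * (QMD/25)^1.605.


QMD/25 = 38.5/25 = 1.54
(1.54)^1.605 = exp(1.605 * ln(1.54)) = exp(1.605 * 0.431782) = exp(0.693010) = 1.99973
SDI = 682 * 1.99973 = 1363.82 ≈ 1364

1364


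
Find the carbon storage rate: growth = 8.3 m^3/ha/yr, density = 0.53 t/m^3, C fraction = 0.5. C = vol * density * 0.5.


C = 8.3 * 0.53 * 0.5 = 2.1995 ≈ 2.20 t C/ha/yr

2.20 t C/ha/yr


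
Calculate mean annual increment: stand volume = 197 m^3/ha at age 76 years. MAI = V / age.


MAI = 197 / 76 = 2.5921 ≈ 2.59 m^3/ha/yr

2.59 m^3/ha/yr


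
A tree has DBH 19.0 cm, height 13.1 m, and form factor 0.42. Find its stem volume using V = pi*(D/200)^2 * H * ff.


(D/200)^2 = (19.0/200)^2 = 0.095^2 = 0.009025
BA = 3.141593 * 0.009025 = 0.0283529 m^2
V = 0.0283529 * 13.1 * 0.42 = 0.155998 ≈ 0.156 m^3

0.156 m^3


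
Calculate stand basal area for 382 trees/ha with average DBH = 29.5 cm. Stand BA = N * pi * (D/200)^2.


(D/200)^2 = (29.5/200)^2 = 0.1475^2 = 0.02175625
Individual BA = 3.141593 * 0.02175625 = 0.0683493 m^2
Stand BA = 382 * 0.0683493 = 26.1094 ≈ 26.11 m^2/ha

26.11 m^2/ha


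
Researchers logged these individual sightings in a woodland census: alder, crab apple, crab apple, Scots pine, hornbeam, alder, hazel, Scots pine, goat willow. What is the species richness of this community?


Total individuals logged = 9
Distinct species (count of individuals): alder (2), crab apple (2), Scots pine (2), hornbeam (1), hazel (1), goat willow (1)
Species richness = number of distinct species = 6

6


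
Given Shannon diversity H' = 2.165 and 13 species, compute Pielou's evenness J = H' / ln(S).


ln(13) = 2.56495
J = H' / ln(S) = 2.165 / 2.56495 = 0.844071 ≈ 0.8441

0.8441


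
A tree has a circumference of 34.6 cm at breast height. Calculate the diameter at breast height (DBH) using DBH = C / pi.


DBH = C / pi = 34.6 / 3.141593 = 11.0135 ≈ 11.01 cm

11.01 cm


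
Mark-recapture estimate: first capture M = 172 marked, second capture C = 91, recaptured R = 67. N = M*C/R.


N = M * C / R = 172 * 91 / 67 = 15652 / 67 = 233.61 ≈ 234

234 individuals


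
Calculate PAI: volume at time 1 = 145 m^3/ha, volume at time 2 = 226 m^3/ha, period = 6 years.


PAI = (V2 - V1) / period = (226 - 145) / 6 = 81 / 6 = 13.50 m^3/ha/yr

13.50 m^3/ha/yr


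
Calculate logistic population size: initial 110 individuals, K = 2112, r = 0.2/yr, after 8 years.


(K - N0)/N0 = (2112 - 110)/110 = 2002/110 = 18.2000
r*t = 0.2 * 8 = 1.6; exp(-1.6) = 0.201897
18.2000 * 0.201897 = 3.67453
1 + 3.67453 = 4.67453
N = 2112 / 4.67453 = 451.810 ≈ 452

452


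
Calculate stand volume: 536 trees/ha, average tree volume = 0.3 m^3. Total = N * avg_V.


V_stand = 536 * 0.3 = 160.8 m^3/ha

160.8 m^3/ha


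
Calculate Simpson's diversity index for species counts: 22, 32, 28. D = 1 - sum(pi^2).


Total N = 22 + 32 + 28 = 82
Per-species terms:
  p = 22/82 = 0.268293; p^2 = 0.268293^2 = 0.071981
  p = 32/82 = 0.390244; p^2 = 0.390244^2 = 0.152290
  p = 28/82 = 0.341463; p^2 = 0.341463^2 = 0.116597
sum(p^2) = 0.071981 + 0.152290 + 0.116597 = 0.340868
D = 1 - 0.340868 = 0.659132 ≈ 0.6591

0.6591


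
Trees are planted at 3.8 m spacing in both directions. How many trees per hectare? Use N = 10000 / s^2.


N = 10000 / 3.8^2 = 10000 / 14.44 = 692.521 ≈ 693 trees/ha

693 trees/ha


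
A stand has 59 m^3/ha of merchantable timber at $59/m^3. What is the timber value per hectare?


Value = 59 * 59 = $3481/ha

$3481/ha


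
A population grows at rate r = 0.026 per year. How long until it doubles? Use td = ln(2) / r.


td = ln(2) / 0.026 = 0.693147 / 0.026 = 26.6595 ≈ 26.7 years

26.7 years


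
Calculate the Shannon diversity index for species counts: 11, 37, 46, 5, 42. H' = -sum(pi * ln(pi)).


Total N = 11 + 37 + 46 + 5 + 42 = 141
Per-species terms:
  p = 11/141 = 0.078014; ln(p) = -2.550867; p*ln(p) = 0.078014 * (-2.550867) = -0.199003
  p = 37/141 = 0.262411; ln(p) = -1.337843; p*ln(p) = 0.262411 * (-1.337843) = -0.351065
  p = 46/141 = 0.326241; ln(p) = -1.120119; p*ln(p) = 0.326241 * (-1.120119) = -0.365429
  p = 5/141 = 0.035461; ln(p) = -3.339322; p*ln(p) = 0.035461 * (-3.339322) = -0.118416
  p = 42/141 = 0.297872; ln(p) = -1.211091; p*ln(p) = 0.297872 * (-1.211091) = -0.360750
sum(p*ln(p)) = (-0.199003) + (-0.351065) + (-0.365429) + (-0.118416) + (-0.360750) = -1.394663
H' = -(-1.394663) = 1.394663 ≈ 1.3947

1.3947


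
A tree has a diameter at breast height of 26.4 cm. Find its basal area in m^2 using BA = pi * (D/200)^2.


D/200 = 26.4/200 = 0.132 m
(D/200)^2 = 0.132^2 = 0.017424
BA = 3.141593 * 0.017424 = 0.0547391 ≈ 0.0547 m^2

0.0547 m^2


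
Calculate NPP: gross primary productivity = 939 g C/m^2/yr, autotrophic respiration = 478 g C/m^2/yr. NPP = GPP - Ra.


NPP = GPP - Ra = 939 - 478 = 461 g C/m^2/yr

461 g C/m^2/yr


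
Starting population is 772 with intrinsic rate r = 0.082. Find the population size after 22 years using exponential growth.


r*t = 0.082 * 22 = 1.804
exp(1.804) = 6.07389
N = 772 * 6.07389 = 4689.04 ≈ 4689

4689


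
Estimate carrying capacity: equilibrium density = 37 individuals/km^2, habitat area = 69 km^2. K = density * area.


K = 37 * 69 = 2553 individuals

2553 individuals


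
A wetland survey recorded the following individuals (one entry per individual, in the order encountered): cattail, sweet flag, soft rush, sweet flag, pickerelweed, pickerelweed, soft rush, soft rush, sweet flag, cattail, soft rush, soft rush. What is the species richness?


Total individuals logged = 12
Distinct species (count of individuals): cattail (2), sweet flag (3), soft rush (5), pickerelweed (2)
Species richness = number of distinct species = 4

4


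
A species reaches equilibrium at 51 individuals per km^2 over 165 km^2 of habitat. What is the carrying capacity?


K = 51 * 165 = 8415 individuals

8415 individuals


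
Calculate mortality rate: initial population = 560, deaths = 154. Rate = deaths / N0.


Mortality rate = 154 / 560 = 0.2750

0.2750


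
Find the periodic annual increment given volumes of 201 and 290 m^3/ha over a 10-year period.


PAI = (V2 - V1) / period = (290 - 201) / 10 = 89 / 10 = 8.90 m^3/ha/yr

8.90 m^3/ha/yr


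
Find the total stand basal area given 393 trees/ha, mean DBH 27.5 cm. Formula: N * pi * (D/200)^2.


(D/200)^2 = (27.5/200)^2 = 0.1375^2 = 0.01890625
Individual BA = 3.141593 * 0.01890625 = 0.0593957 m^2
Stand BA = 393 * 0.0593957 = 23.3425 ≈ 23.34 m^2/ha

23.34 m^2/ha


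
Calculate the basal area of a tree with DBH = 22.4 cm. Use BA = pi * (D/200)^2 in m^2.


D/200 = 22.4/200 = 0.112 m
(D/200)^2 = 0.112^2 = 0.012544
BA = 3.141593 * 0.012544 = 0.0394081 ≈ 0.0394 m^2

0.0394 m^2


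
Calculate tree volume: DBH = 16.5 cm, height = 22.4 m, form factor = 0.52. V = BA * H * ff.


(D/200)^2 = (16.5/200)^2 = 0.0825^2 = 0.00680625
BA = 3.141593 * 0.00680625 = 0.0213825 m^2
V = 0.0213825 * 22.4 * 0.52 = 0.249063 ≈ 0.249 m^3

0.249 m^3


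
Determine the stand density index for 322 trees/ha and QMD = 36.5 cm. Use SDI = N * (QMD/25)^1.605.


QMD/25 = 36.5/25 = 1.46
(1.46)^1.605 = exp(1.605 * ln(1.46)) = exp(1.605 * 0.378436) = exp(0.607390) = 1.83563
SDI = 322 * 1.83563 = 591.073 ≈ 591

591


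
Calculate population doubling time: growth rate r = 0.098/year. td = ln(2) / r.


td = ln(2) / 0.098 = 0.693147 / 0.098 = 7.07293 ≈ 7.1 years

7.1 years


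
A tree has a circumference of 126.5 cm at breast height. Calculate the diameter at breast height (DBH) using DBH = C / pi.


DBH = C / pi = 126.5 / 3.141593 = 40.2662 ≈ 40.27 cm

40.27 cm


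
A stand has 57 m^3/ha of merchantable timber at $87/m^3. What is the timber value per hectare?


Value = 57 * 87 = $4959/ha

$4959/ha


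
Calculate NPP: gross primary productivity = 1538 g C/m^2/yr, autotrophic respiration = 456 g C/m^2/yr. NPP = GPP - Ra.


NPP = GPP - Ra = 1538 - 456 = 1082 g C/m^2/yr

1082 g C/m^2/yr


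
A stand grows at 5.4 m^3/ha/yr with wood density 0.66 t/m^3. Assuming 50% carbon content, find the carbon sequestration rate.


C = 5.4 * 0.66 * 0.5 = 1.782 ≈ 1.78 t C/ha/yr

1.78 t C/ha/yr


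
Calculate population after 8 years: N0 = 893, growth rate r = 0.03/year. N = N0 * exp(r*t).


r*t = 0.03 * 8 = 0.24
exp(0.24) = 1.27125
N = 893 * 1.27125 = 1135.23 ≈ 1135

1135


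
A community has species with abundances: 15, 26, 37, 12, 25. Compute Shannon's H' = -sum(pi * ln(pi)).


Total N = 15 + 26 + 37 + 12 + 25 = 115
Per-species terms:
  p = 15/115 = 0.130435; ln(p) = -2.036880; p*ln(p) = 0.130435 * (-2.036880) = -0.265680
  p = 26/115 = 0.226087; ln(p) = -1.486835; p*ln(p) = 0.226087 * (-1.486835) = -0.336154
  p = 37/115 = 0.321739; ln(p) = -1.134015; p*ln(p) = 0.321739 * (-1.134015) = -0.364857
  p = 12/115 = 0.104348; ln(p) = -2.260024; p*ln(p) = 0.104348 * (-2.260024) = -0.235829
  p = 25/115 = 0.217391; ln(p) = -1.526058; p*ln(p) = 0.217391 * (-1.526058) = -0.331751
sum(p*ln(p)) = (-0.265680) + (-0.336154) + (-0.364857) + (-0.235829) + (-0.331751) = -1.534271
H' = -(-1.534271) = 1.534271 ≈ 1.5343

1.5343


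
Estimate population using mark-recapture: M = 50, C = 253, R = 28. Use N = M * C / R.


N = M * C / R = 50 * 253 / 28 = 12650 / 28 = 451.79 ≈ 452

452 individuals


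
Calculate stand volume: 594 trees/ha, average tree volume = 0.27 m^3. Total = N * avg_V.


V_stand = 594 * 0.27 = 160.38 ≈ 160.4 m^3/ha

160.4 m^3/ha


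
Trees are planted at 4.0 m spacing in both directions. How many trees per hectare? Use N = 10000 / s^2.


N = 10000 / 4.0^2 = 10000 / 16 = 625.000 ≈ 625 trees/ha

625 trees/ha


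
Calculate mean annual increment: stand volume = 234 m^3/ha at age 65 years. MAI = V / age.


MAI = 234 / 65 = 3.60 m^3/ha/yr

3.60 m^3/ha/yr


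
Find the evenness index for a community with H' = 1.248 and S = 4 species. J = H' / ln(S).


ln(4) = 1.38629
J = H' / ln(S) = 1.248 / 1.38629 = 0.900245 ≈ 0.9002

0.9002


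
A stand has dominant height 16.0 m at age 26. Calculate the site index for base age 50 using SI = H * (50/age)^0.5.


50/26 = 1.92308
(1.92308)^0.5 = 1.38675
SI = 16.0 * 1.38675 = 22.1880 ≈ 22.2 m

22.2 m


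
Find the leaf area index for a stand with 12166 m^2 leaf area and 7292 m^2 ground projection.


LAI = 12166 / 7292 = 1.6684 ≈ 1.67

1.67


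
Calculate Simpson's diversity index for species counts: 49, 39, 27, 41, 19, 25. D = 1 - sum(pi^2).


Total N = 49 + 39 + 27 + 41 + 19 + 25 = 200
Per-species terms:
  p = 49/200 = 0.245000; p^2 = 0.245000^2 = 0.060025
  p = 39/200 = 0.195000; p^2 = 0.195000^2 = 0.038025
  p = 27/200 = 0.135000; p^2 = 0.135000^2 = 0.018225
  p = 41/200 = 0.205000; p^2 = 0.205000^2 = 0.042025
  p = 19/200 = 0.095000; p^2 = 0.095000^2 = 0.009025
  p = 25/200 = 0.125000; p^2 = 0.125000^2 = 0.015625
sum(p^2) = 0.060025 + 0.038025 + 0.018225 + 0.042025 + 0.009025 + 0.015625 = 0.182950
D = 1 - 0.182950 = 0.817050 ≈ 0.8171

0.8171


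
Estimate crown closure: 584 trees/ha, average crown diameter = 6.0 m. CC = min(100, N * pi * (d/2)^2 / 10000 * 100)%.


(d/2)^2 = (6.0/2)^2 = 3^2 = 9
Crown area = 3.141593 * 9 = 28.2743 m^2
N * area / 10000 * 100 = 584 * 28.2743 / 10000 * 100 = 165.122
CC = min(100, 165.122) = 100%

100%


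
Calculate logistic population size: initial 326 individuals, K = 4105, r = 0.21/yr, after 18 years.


(K - N0)/N0 = (4105 - 326)/326 = 3779/326 = 11.5920
r*t = 0.21 * 18 = 3.78; exp(-3.78) = 0.0228227
11.5920 * 0.0228227 = 0.264561
1 + 0.264561 = 1.26456
N = 4105 / 1.26456 = 3246.19 ≈ 3246

3246


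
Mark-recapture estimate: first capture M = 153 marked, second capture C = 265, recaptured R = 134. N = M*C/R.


N = M * C / R = 153 * 265 / 134 = 40545 / 134 = 302.57 ≈ 303

303 individuals


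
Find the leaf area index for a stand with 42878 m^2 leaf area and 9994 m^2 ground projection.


LAI = 42878 / 9994 = 4.2904 ≈ 4.29

4.29


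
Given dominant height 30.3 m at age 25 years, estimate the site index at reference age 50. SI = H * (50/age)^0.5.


50/25 = 2.00000
(2.00000)^0.5 = 1.41421
SI = 30.3 * 1.41421 = 42.8506 ≈ 42.9 m

42.9 m


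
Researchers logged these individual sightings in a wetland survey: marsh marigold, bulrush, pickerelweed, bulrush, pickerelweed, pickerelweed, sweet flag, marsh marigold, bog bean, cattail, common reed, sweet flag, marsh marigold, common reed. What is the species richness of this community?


Total individuals logged = 14
Distinct species (count of individuals): marsh marigold (3), bulrush (2), pickerelweed (3), sweet flag (2), bog bean (1), cattail (1), common reed (2)
Species richness = number of distinct species = 7

7


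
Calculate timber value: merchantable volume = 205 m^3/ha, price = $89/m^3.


Value = 205 * 89 = $18245/ha

$18245/ha


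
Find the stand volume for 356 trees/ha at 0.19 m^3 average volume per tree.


V_stand = 356 * 0.19 = 67.64 ≈ 67.6 m^3/ha

67.6 m^3/ha


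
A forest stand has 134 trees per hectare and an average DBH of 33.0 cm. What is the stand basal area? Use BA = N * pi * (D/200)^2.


(D/200)^2 = (33.0/200)^2 = 0.165^2 = 0.027225
Individual BA = 3.141593 * 0.027225 = 0.0855299 m^2
Stand BA = 134 * 0.0855299 = 11.4610 ≈ 11.46 m^2/ha

11.46 m^2/ha


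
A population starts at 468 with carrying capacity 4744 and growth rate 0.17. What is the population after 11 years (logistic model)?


(K - N0)/N0 = (4744 - 468)/468 = 4276/468 = 9.13675
r*t = 0.17 * 11 = 1.87; exp(-1.87) = 0.154124
9.13675 * 0.154124 = 1.40819
1 + 1.40819 = 2.40819
N = 4744 / 2.40819 = 1969.94 ≈ 1970

1970


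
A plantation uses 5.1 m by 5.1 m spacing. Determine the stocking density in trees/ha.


N = 10000 / 5.1^2 = 10000 / 26.01 = 384.468 ≈ 384 trees/ha

384 trees/ha


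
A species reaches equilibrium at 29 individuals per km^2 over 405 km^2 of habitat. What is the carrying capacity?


K = 29 * 405 = 11745 individuals

11745 individuals


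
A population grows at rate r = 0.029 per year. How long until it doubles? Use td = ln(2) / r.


td = ln(2) / 0.029 = 0.693147 / 0.029 = 23.9016 ≈ 23.9 years

23.9 years


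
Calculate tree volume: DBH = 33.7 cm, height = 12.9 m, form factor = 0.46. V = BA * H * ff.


(D/200)^2 = (33.7/200)^2 = 0.1685^2 = 0.02839225
BA = 3.141593 * 0.02839225 = 0.0891969 m^2
V = 0.0891969 * 12.9 * 0.46 = 0.529294 ≈ 0.529 m^3

0.529 m^3


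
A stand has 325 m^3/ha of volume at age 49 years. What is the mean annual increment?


MAI = 325 / 49 = 6.6327 ≈ 6.63 m^3/ha/yr

6.63 m^3/ha/yr


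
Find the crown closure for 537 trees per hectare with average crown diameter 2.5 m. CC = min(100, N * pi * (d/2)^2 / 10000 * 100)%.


(d/2)^2 = (2.5/2)^2 = 1.25^2 = 1.5625
Crown area = 3.141593 * 1.5625 = 4.90874 m^2
N * area / 10000 * 100 = 537 * 4.90874 / 10000 * 100 = 26.3599
CC = min(100, 26.3599) = 26.3599 ≈ 26.4%

26.4%


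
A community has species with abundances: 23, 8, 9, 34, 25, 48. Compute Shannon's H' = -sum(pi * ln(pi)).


Total N = 23 + 8 + 9 + 34 + 25 + 48 = 147
Per-species terms:
  p = 23/147 = 0.156463; ln(p) = -1.854936; p*ln(p) = 0.156463 * (-1.854936) = -0.290229
  p = 8/147 = 0.054422; ln(p) = -2.910987; p*ln(p) = 0.054422 * (-2.910987) = -0.158422
  p = 9/147 = 0.061224; ln(p) = -2.793216; p*ln(p) = 0.061224 * (-2.793216) = -0.171012
  p = 34/147 = 0.231293; ln(p) = -1.464070; p*ln(p) = 0.231293 * (-1.464070) = -0.338629
  p = 25/147 = 0.170068; ln(p) = -1.771557; p*ln(p) = 0.170068 * (-1.771557) = -0.301285
  p = 48/147 = 0.326531; ln(p) = -1.119230; p*ln(p) = 0.326531 * (-1.119230) = -0.365463
sum(p*ln(p)) = (-0.290229) + (-0.158422) + (-0.171012) + (-0.338629) + (-0.301285) + (-0.365463) = -1.625040
H' = -(-1.625040) = 1.625040 ≈ 1.6250

1.6250


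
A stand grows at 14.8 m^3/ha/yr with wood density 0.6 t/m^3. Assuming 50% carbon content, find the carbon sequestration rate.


C = 14.8 * 0.6 * 0.5 = 4.44 t C/ha/yr

4.44 t C/ha/yr


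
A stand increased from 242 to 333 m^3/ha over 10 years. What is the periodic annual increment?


PAI = (V2 - V1) / period = (333 - 242) / 10 = 91 / 10 = 9.10 m^3/ha/yr

9.10 m^3/ha/yr


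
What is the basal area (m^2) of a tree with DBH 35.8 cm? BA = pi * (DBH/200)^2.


D/200 = 35.8/200 = 0.179 m
(D/200)^2 = 0.179^2 = 0.032041
BA = 3.141593 * 0.032041 = 0.100660 ≈ 0.1007 m^2

0.1007 m^2


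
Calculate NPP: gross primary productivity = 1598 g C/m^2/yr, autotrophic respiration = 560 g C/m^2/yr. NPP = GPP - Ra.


NPP = GPP - Ra = 1598 - 560 = 1038 g C/m^2/yr

1038 g C/m^2/yr


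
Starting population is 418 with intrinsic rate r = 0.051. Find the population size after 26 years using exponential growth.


r*t = 0.051 * 26 = 1.326
exp(1.326) = 3.76595
N = 418 * 3.76595 = 1574.17 ≈ 1574

1574


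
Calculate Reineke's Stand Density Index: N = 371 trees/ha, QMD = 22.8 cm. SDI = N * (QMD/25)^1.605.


QMD/25 = 22.8/25 = 0.912
(0.912)^1.605 = exp(1.605 * ln(0.912)) = exp(1.605 * (-0.0921153)) = exp(-0.147845) = 0.862565
SDI = 371 * 0.862565 = 320.012 ≈ 320

320


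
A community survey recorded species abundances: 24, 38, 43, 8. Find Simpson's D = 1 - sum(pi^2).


Total N = 24 + 38 + 43 + 8 = 113
Per-species terms:
  p = 24/113 = 0.212389; p^2 = 0.212389^2 = 0.045109
  p = 38/113 = 0.336283; p^2 = 0.336283^2 = 0.113086
  p = 43/113 = 0.380531; p^2 = 0.380531^2 = 0.144804
  p = 8/113 = 0.070796; p^2 = 0.070796^2 = 0.005012
sum(p^2) = 0.045109 + 0.113086 + 0.144804 + 0.005012 = 0.308011
D = 1 - 0.308011 = 0.691989 ≈ 0.6920

0.6920


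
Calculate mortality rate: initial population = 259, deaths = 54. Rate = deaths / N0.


Mortality rate = 54 / 259 = 0.208494 ≈ 0.2085

0.2085


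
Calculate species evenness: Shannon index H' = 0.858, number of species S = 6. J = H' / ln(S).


ln(6) = 1.79176
J = H' / ln(S) = 0.858 / 1.79176 = 0.478859 ≈ 0.4789

0.4789


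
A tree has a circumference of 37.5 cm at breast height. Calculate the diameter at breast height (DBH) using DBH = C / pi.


DBH = C / pi = 37.5 / 3.141593 = 11.9366 ≈ 11.94 cm

11.94 cm


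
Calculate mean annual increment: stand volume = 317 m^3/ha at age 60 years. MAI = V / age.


MAI = 317 / 60 = 5.2833 ≈ 5.28 m^3/ha/yr

5.28 m^3/ha/yr


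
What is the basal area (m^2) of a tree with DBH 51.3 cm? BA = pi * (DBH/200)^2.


D/200 = 51.3/200 = 0.2565 m
(D/200)^2 = 0.2565^2 = 0.06579225
BA = 3.141593 * 0.06579225 = 0.206692 ≈ 0.2067 m^2

0.2067 m^2


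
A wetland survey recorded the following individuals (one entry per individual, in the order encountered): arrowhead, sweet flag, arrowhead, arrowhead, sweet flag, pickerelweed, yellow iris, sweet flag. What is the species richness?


Total individuals logged = 8
Distinct species (count of individuals): arrowhead (3), sweet flag (3), pickerelweed (1), yellow iris (1)
Species richness = number of distinct species = 4

4


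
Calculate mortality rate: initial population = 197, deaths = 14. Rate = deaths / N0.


Mortality rate = 14 / 197 = 0.071066 ≈ 0.0711

0.0711


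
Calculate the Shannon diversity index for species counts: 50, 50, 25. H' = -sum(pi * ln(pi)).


Total N = 50 + 50 + 25 = 125
Per-species terms:
  p = 50/125 = 0.400000; ln(p) = -0.916291; p*ln(p) = 0.400000 * (-0.916291) = -0.366516
  p = 50/125 = 0.400000; ln(p) = -0.916291; p*ln(p) = 0.400000 * (-0.916291) = -0.366516
  p = 25/125 = 0.200000; ln(p) = -1.609438; p*ln(p) = 0.200000 * (-1.609438) = -0.321888
sum(p*ln(p)) = (-0.366516) + (-0.366516) + (-0.321888) = -1.054920
H' = -(-1.054920) = 1.054920 ≈ 1.0549

1.0549


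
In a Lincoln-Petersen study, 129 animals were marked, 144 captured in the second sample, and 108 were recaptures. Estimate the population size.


N = M * C / R = 129 * 144 / 108 = 18576 / 108 = 172

172 individuals


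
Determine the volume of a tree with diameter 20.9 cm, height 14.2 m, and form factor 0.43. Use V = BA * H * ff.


(D/200)^2 = (20.9/200)^2 = 0.1045^2 = 0.01092025
BA = 3.141593 * 0.01092025 = 0.0343070 m^2
V = 0.0343070 * 14.2 * 0.43 = 0.209479 ≈ 0.209 m^3

0.209 m^3


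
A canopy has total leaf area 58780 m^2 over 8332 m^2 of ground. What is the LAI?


LAI = 58780 / 8332 = 7.0547 ≈ 7.05

7.05


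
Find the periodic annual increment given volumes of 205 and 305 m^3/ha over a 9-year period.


PAI = (V2 - V1) / period = (305 - 205) / 9 = 100 / 9 = 11.1111 ≈ 11.11 m^3/ha/yr

11.11 m^3/ha/yr


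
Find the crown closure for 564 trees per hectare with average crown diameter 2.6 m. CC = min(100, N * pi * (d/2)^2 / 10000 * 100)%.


(d/2)^2 = (2.6/2)^2 = 1.3^2 = 1.69
Crown area = 3.141593 * 1.69 = 5.30929 m^2
N * area / 10000 * 100 = 564 * 5.30929 / 10000 * 100 = 29.9444
CC = min(100, 29.9444) = 29.9444 ≈ 29.9%

29.9%


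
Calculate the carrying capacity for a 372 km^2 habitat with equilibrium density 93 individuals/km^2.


K = 93 * 372 = 34596 individuals

34596 individuals


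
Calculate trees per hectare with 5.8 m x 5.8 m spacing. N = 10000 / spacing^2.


N = 10000 / 5.8^2 = 10000 / 33.64 = 297.265 ≈ 297 trees/ha

297 trees/ha


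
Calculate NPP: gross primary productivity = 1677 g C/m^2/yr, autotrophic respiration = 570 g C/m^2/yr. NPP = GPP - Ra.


NPP = GPP - Ra = 1677 - 570 = 1107 g C/m^2/yr

1107 g C/m^2/yr


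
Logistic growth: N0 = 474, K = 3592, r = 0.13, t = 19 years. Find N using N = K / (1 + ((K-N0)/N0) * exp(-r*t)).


(K - N0)/N0 = (3592 - 474)/474 = 3118/474 = 6.57806
r*t = 0.13 * 19 = 2.47; exp(-2.47) = 0.0845849
6.57806 * 0.0845849 = 0.556405
1 + 0.556405 = 1.55641
N = 3592 / 1.55641 = 2307.88 ≈ 2308

2308


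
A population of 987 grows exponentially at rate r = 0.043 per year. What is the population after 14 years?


r*t = 0.043 * 14 = 0.602
exp(0.602) = 1.82577
N = 987 * 1.82577 = 1802.03 ≈ 1802

1802


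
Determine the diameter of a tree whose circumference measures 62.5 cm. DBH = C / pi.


DBH = C / pi = 62.5 / 3.141593 = 19.8944 ≈ 19.89 cm

19.89 cm


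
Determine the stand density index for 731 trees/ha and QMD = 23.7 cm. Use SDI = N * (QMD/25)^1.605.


QMD/25 = 23.7/25 = 0.948
(0.948)^1.605 = exp(1.605 * ln(0.948)) = exp(1.605 * (-0.0534008)) = exp(-0.0857083) = 0.917862
SDI = 731 * 0.917862 = 670.957 ≈ 671

671


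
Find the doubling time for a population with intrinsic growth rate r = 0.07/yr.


td = ln(2) / 0.07 = 0.693147 / 0.07 = 9.90210 ≈ 9.9 years

9.9 years


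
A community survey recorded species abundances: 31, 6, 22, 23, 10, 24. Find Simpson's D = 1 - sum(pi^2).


Total N = 31 + 6 + 22 + 23 + 10 + 24 = 116
Per-species terms:
  p = 31/116 = 0.267241; p^2 = 0.267241^2 = 0.071418
  p = 6/116 = 0.051724; p^2 = 0.051724^2 = 0.002675
  p = 22/116 = 0.189655; p^2 = 0.189655^2 = 0.035969
  p = 23/116 = 0.198276; p^2 = 0.198276^2 = 0.039313
  p = 10/116 = 0.086207; p^2 = 0.086207^2 = 0.007432
  p = 24/116 = 0.206897; p^2 = 0.206897^2 = 0.042806
sum(p^2) = 0.071418 + 0.002675 + 0.035969 + 0.039313 + 0.007432 + 0.042806 = 0.199613
D = 1 - 0.199613 = 0.800387 ≈ 0.8004

0.8004


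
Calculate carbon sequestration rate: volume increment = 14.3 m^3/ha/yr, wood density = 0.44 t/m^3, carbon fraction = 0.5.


C = 14.3 * 0.44 * 0.5 = 3.146 ≈ 3.15 t C/ha/yr

3.15 t C/ha/yr


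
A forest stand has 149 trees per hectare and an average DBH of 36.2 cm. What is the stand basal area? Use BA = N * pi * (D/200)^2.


(D/200)^2 = (36.2/200)^2 = 0.181^2 = 0.032761
Individual BA = 3.141593 * 0.032761 = 0.102922 m^2
Stand BA = 149 * 0.102922 = 15.3354 ≈ 15.34 m^2/ha

15.34 m^2/ha


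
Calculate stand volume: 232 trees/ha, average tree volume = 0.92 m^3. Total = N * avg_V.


V_stand = 232 * 0.92 = 213.44 ≈ 213.4 m^3/ha

213.4 m^3/ha


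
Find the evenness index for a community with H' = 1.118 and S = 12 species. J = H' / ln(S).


ln(12) = 2.48491
J = H' / ln(S) = 1.118 / 2.48491 = 0.449916 ≈ 0.4499

0.4499


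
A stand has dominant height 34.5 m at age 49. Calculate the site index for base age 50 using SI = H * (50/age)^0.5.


50/49 = 1.02041
(1.02041)^0.5 = 1.01015
SI = 34.5 * 1.01015 = 34.8502 ≈ 34.9 m

34.9 m


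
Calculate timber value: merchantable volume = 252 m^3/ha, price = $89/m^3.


Value = 252 * 89 = $22428/ha

$22428/ha


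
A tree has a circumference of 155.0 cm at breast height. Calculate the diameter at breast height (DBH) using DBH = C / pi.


DBH = C / pi = 155.0 / 3.141593 = 49.3380 ≈ 49.34 cm

49.34 cm


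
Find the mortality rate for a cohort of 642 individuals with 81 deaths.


Mortality rate = 81 / 642 = 0.126168 ≈ 0.1262

0.1262


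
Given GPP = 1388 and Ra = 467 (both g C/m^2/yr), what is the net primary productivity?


NPP = GPP - Ra = 1388 - 467 = 921 g C/m^2/yr

921 g C/m^2/yr


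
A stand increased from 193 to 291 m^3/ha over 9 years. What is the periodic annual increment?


PAI = (V2 - V1) / period = (291 - 193) / 9 = 98 / 9 = 10.8889 ≈ 10.89 m^3/ha/yr

10.89 m^3/ha/yr


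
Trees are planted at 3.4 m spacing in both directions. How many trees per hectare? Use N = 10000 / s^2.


N = 10000 / 3.4^2 = 10000 / 11.56 = 865.052 ≈ 865 trees/ha

865 trees/ha


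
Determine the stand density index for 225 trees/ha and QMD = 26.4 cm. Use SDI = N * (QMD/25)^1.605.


QMD/25 = 26.4/25 = 1.056
(1.056)^1.605 = exp(1.605 * ln(1.056)) = exp(1.605 * 0.0544882) = exp(0.0874536) = 1.09139
SDI = 225 * 1.09139 = 245.563 ≈ 246

246
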